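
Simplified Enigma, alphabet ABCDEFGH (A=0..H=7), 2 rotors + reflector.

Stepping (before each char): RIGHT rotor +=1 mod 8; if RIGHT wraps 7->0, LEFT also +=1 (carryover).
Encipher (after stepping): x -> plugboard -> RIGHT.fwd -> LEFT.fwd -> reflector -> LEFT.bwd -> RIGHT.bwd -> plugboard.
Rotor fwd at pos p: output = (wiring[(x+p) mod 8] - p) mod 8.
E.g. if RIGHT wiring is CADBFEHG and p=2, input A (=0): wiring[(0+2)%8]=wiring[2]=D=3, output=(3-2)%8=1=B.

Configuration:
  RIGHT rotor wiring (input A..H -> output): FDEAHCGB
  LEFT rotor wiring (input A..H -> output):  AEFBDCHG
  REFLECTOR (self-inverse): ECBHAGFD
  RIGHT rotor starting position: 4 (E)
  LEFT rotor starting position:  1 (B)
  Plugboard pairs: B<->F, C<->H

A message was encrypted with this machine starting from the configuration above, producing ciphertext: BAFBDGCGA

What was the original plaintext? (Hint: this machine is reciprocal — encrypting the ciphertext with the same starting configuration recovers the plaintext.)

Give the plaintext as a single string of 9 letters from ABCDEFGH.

Char 1 ('B'): step: R->5, L=1; B->plug->F->R->H->L->H->refl->D->L'->A->R'->D->plug->D
Char 2 ('A'): step: R->6, L=1; A->plug->A->R->A->L->D->refl->H->L'->H->R'->C->plug->H
Char 3 ('F'): step: R->7, L=1; F->plug->B->R->G->L->F->refl->G->L'->F->R'->D->plug->D
Char 4 ('B'): step: R->0, L->2 (L advanced); B->plug->F->R->C->L->B->refl->C->L'->H->R'->E->plug->E
Char 5 ('D'): step: R->1, L=2; D->plug->D->R->G->L->G->refl->F->L'->E->R'->H->plug->C
Char 6 ('G'): step: R->2, L=2; G->plug->G->R->D->L->A->refl->E->L'->F->R'->C->plug->H
Char 7 ('C'): step: R->3, L=2; C->plug->H->R->B->L->H->refl->D->L'->A->R'->G->plug->G
Char 8 ('G'): step: R->4, L=2; G->plug->G->R->A->L->D->refl->H->L'->B->R'->E->plug->E
Char 9 ('A'): step: R->5, L=2; A->plug->A->R->F->L->E->refl->A->L'->D->R'->G->plug->G

Answer: DHDECHGEG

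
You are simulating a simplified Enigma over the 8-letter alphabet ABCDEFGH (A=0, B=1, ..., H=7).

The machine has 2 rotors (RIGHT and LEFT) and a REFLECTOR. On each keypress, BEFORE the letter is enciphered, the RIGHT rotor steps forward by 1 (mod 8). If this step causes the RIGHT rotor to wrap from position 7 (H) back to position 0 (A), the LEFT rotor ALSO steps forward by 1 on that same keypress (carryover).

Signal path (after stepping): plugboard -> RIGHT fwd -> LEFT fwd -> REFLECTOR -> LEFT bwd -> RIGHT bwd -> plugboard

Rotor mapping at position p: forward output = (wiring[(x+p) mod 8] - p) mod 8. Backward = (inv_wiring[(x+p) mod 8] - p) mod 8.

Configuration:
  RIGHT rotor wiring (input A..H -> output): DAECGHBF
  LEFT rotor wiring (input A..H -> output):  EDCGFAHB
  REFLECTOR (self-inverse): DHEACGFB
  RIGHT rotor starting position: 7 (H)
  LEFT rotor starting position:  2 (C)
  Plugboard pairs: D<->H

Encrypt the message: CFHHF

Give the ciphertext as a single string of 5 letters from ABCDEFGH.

Char 1 ('C'): step: R->0, L->3 (L advanced); C->plug->C->R->E->L->G->refl->F->L'->C->R'->D->plug->H
Char 2 ('F'): step: R->1, L=3; F->plug->F->R->A->L->D->refl->A->L'->G->R'->E->plug->E
Char 3 ('H'): step: R->2, L=3; H->plug->D->R->F->L->B->refl->H->L'->H->R'->E->plug->E
Char 4 ('H'): step: R->3, L=3; H->plug->D->R->G->L->A->refl->D->L'->A->R'->F->plug->F
Char 5 ('F'): step: R->4, L=3; F->plug->F->R->E->L->G->refl->F->L'->C->R'->A->plug->A

Answer: HEEFA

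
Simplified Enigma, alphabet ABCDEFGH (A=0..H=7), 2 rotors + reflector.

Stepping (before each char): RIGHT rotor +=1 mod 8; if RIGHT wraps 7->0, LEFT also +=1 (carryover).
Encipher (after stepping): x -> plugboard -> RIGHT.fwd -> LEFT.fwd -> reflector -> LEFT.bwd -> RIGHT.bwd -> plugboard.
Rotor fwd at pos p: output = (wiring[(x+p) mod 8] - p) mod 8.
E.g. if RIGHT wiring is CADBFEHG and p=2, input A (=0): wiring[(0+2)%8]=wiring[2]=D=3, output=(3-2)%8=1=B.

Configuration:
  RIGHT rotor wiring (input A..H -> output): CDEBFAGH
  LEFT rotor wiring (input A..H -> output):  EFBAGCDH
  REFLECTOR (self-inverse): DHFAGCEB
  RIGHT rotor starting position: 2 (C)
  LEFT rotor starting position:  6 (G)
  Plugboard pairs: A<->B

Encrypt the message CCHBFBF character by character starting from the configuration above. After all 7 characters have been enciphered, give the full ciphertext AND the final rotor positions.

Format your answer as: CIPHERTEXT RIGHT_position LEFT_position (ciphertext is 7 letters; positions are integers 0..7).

Answer: GFDDCHD 1 7

Derivation:
Char 1 ('C'): step: R->3, L=6; C->plug->C->R->F->L->C->refl->F->L'->A->R'->G->plug->G
Char 2 ('C'): step: R->4, L=6; C->plug->C->R->C->L->G->refl->E->L'->H->R'->F->plug->F
Char 3 ('H'): step: R->5, L=6; H->plug->H->R->A->L->F->refl->C->L'->F->R'->D->plug->D
Char 4 ('B'): step: R->6, L=6; B->plug->A->R->A->L->F->refl->C->L'->F->R'->D->plug->D
Char 5 ('F'): step: R->7, L=6; F->plug->F->R->G->L->A->refl->D->L'->E->R'->C->plug->C
Char 6 ('B'): step: R->0, L->7 (L advanced); B->plug->A->R->C->L->G->refl->E->L'->H->R'->H->plug->H
Char 7 ('F'): step: R->1, L=7; F->plug->F->R->F->L->H->refl->B->L'->E->R'->D->plug->D
Final: ciphertext=GFDDCHD, RIGHT=1, LEFT=7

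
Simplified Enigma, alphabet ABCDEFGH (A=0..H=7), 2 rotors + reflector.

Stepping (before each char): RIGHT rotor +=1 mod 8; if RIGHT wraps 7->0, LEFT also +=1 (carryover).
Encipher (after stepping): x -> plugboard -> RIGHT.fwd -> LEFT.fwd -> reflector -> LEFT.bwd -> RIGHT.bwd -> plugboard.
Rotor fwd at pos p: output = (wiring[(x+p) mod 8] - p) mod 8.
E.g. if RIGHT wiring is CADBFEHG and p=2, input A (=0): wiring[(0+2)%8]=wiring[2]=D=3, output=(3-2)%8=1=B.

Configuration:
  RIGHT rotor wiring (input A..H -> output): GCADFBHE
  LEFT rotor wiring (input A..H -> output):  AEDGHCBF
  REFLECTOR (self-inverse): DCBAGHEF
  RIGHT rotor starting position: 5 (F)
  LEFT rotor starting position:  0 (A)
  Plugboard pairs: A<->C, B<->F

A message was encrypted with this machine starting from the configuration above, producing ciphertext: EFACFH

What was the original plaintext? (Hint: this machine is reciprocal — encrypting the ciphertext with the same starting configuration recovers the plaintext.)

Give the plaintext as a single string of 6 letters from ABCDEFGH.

Char 1 ('E'): step: R->6, L=0; E->plug->E->R->C->L->D->refl->A->L'->A->R'->C->plug->A
Char 2 ('F'): step: R->7, L=0; F->plug->B->R->H->L->F->refl->H->L'->E->R'->E->plug->E
Char 3 ('A'): step: R->0, L->1 (L advanced); A->plug->C->R->A->L->D->refl->A->L'->F->R'->E->plug->E
Char 4 ('C'): step: R->1, L=1; C->plug->A->R->B->L->C->refl->B->L'->E->R'->D->plug->D
Char 5 ('F'): step: R->2, L=1; F->plug->B->R->B->L->C->refl->B->L'->E->R'->G->plug->G
Char 6 ('H'): step: R->3, L=1; H->plug->H->R->F->L->A->refl->D->L'->A->R'->A->plug->C

Answer: AEEDGC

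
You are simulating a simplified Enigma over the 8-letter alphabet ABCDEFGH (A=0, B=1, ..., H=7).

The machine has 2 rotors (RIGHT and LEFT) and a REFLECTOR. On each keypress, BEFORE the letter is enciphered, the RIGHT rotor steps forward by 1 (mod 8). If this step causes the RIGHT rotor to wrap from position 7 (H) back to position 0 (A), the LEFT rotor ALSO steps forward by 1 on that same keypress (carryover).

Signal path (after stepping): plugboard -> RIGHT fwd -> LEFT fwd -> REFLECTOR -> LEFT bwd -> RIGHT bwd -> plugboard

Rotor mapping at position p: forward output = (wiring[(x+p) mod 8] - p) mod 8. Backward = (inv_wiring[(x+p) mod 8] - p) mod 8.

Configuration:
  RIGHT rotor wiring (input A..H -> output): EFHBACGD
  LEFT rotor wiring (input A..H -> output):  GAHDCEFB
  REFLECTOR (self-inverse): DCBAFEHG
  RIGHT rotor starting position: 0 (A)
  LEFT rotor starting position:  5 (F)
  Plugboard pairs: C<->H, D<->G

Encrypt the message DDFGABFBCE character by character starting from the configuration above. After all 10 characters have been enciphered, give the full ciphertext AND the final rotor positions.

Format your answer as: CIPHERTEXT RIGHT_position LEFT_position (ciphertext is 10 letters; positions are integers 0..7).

Answer: GBCHCFADAC 2 6

Derivation:
Char 1 ('D'): step: R->1, L=5; D->plug->G->R->C->L->E->refl->F->L'->H->R'->D->plug->G
Char 2 ('D'): step: R->2, L=5; D->plug->G->R->C->L->E->refl->F->L'->H->R'->B->plug->B
Char 3 ('F'): step: R->3, L=5; F->plug->F->R->B->L->A->refl->D->L'->E->R'->H->plug->C
Char 4 ('G'): step: R->4, L=5; G->plug->D->R->H->L->F->refl->E->L'->C->R'->C->plug->H
Char 5 ('A'): step: R->5, L=5; A->plug->A->R->F->L->C->refl->B->L'->D->R'->H->plug->C
Char 6 ('B'): step: R->6, L=5; B->plug->B->R->F->L->C->refl->B->L'->D->R'->F->plug->F
Char 7 ('F'): step: R->7, L=5; F->plug->F->R->B->L->A->refl->D->L'->E->R'->A->plug->A
Char 8 ('B'): step: R->0, L->6 (L advanced); B->plug->B->R->F->L->F->refl->E->L'->G->R'->G->plug->D
Char 9 ('C'): step: R->1, L=6; C->plug->H->R->D->L->C->refl->B->L'->E->R'->A->plug->A
Char 10 ('E'): step: R->2, L=6; E->plug->E->R->E->L->B->refl->C->L'->D->R'->H->plug->C
Final: ciphertext=GBCHCFADAC, RIGHT=2, LEFT=6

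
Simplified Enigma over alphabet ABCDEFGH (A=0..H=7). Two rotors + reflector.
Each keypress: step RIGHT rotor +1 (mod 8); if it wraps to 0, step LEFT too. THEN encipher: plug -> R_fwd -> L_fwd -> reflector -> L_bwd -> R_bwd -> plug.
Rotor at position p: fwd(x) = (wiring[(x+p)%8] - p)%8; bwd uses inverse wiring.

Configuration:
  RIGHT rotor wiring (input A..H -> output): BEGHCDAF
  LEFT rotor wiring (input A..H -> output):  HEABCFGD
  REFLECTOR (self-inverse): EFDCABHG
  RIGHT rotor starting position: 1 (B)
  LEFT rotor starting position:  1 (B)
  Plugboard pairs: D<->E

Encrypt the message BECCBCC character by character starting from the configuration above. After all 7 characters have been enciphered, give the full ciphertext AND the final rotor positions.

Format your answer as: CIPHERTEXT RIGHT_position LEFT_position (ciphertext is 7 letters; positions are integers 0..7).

Char 1 ('B'): step: R->2, L=1; B->plug->B->R->F->L->F->refl->B->L'->D->R'->F->plug->F
Char 2 ('E'): step: R->3, L=1; E->plug->D->R->F->L->F->refl->B->L'->D->R'->H->plug->H
Char 3 ('C'): step: R->4, L=1; C->plug->C->R->E->L->E->refl->A->L'->C->R'->G->plug->G
Char 4 ('C'): step: R->5, L=1; C->plug->C->R->A->L->D->refl->C->L'->G->R'->A->plug->A
Char 5 ('B'): step: R->6, L=1; B->plug->B->R->H->L->G->refl->H->L'->B->R'->F->plug->F
Char 6 ('C'): step: R->7, L=1; C->plug->C->R->F->L->F->refl->B->L'->D->R'->F->plug->F
Char 7 ('C'): step: R->0, L->2 (L advanced); C->plug->C->R->G->L->F->refl->B->L'->F->R'->H->plug->H
Final: ciphertext=FHGAFFH, RIGHT=0, LEFT=2

Answer: FHGAFFH 0 2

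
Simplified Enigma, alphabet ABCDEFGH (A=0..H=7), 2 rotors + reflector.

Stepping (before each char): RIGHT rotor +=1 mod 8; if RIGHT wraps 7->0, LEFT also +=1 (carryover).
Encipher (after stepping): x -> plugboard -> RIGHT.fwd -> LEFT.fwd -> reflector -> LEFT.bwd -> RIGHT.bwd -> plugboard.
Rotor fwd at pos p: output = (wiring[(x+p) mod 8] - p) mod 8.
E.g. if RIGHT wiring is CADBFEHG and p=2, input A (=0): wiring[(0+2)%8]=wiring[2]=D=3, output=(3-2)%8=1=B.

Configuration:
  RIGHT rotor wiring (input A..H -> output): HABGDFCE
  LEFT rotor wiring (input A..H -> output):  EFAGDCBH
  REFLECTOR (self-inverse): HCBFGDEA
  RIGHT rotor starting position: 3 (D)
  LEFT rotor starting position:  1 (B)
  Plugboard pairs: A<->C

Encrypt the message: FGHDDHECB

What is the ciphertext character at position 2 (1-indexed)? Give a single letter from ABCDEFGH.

Char 1 ('F'): step: R->4, L=1; F->plug->F->R->E->L->B->refl->C->L'->D->R'->E->plug->E
Char 2 ('G'): step: R->5, L=1; G->plug->G->R->B->L->H->refl->A->L'->F->R'->B->plug->B

B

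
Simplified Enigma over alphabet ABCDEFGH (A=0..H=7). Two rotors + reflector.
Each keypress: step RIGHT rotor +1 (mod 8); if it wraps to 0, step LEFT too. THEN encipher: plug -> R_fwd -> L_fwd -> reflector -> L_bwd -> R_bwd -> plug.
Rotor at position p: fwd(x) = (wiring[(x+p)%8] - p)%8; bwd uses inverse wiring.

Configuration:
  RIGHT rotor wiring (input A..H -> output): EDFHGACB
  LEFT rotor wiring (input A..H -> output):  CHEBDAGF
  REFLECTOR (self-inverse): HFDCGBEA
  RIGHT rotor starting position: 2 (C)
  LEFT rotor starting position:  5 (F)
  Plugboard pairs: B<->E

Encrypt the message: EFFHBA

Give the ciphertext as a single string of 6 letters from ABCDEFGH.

Answer: FCCDCG

Derivation:
Char 1 ('E'): step: R->3, L=5; E->plug->B->R->D->L->F->refl->B->L'->B->R'->F->plug->F
Char 2 ('F'): step: R->4, L=5; F->plug->F->R->H->L->G->refl->E->L'->G->R'->C->plug->C
Char 3 ('F'): step: R->5, L=5; F->plug->F->R->A->L->D->refl->C->L'->E->R'->C->plug->C
Char 4 ('H'): step: R->6, L=5; H->plug->H->R->C->L->A->refl->H->L'->F->R'->D->plug->D
Char 5 ('B'): step: R->7, L=5; B->plug->E->R->A->L->D->refl->C->L'->E->R'->C->plug->C
Char 6 ('A'): step: R->0, L->6 (L advanced); A->plug->A->R->E->L->G->refl->E->L'->C->R'->G->plug->G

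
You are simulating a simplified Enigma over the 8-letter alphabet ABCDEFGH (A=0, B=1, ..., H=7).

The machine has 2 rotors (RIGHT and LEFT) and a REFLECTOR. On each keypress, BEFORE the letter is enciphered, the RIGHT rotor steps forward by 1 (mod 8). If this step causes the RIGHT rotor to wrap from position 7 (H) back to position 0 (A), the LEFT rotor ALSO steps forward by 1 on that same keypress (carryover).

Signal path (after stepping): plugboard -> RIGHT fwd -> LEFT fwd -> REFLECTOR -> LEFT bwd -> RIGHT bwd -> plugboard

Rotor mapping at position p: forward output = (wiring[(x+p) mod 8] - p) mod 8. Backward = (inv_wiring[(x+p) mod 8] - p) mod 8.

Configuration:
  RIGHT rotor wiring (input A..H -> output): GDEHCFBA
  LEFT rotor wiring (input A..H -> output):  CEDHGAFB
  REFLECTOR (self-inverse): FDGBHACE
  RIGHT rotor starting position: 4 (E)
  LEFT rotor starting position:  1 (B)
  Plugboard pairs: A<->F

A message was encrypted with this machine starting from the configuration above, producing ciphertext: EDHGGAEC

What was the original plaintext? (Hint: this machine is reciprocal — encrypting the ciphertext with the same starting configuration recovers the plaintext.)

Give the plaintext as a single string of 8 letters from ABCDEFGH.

Char 1 ('E'): step: R->5, L=1; E->plug->E->R->G->L->A->refl->F->L'->D->R'->C->plug->C
Char 2 ('D'): step: R->6, L=1; D->plug->D->R->F->L->E->refl->H->L'->E->R'->G->plug->G
Char 3 ('H'): step: R->7, L=1; H->plug->H->R->C->L->G->refl->C->L'->B->R'->A->plug->F
Char 4 ('G'): step: R->0, L->2 (L advanced); G->plug->G->R->B->L->F->refl->A->L'->G->R'->A->plug->F
Char 5 ('G'): step: R->1, L=2; G->plug->G->R->H->L->C->refl->G->L'->D->R'->B->plug->B
Char 6 ('A'): step: R->2, L=2; A->plug->F->R->G->L->A->refl->F->L'->B->R'->H->plug->H
Char 7 ('E'): step: R->3, L=2; E->plug->E->R->F->L->H->refl->E->L'->C->R'->C->plug->C
Char 8 ('C'): step: R->4, L=2; C->plug->C->R->F->L->H->refl->E->L'->C->R'->E->plug->E

Answer: CGFFBHCE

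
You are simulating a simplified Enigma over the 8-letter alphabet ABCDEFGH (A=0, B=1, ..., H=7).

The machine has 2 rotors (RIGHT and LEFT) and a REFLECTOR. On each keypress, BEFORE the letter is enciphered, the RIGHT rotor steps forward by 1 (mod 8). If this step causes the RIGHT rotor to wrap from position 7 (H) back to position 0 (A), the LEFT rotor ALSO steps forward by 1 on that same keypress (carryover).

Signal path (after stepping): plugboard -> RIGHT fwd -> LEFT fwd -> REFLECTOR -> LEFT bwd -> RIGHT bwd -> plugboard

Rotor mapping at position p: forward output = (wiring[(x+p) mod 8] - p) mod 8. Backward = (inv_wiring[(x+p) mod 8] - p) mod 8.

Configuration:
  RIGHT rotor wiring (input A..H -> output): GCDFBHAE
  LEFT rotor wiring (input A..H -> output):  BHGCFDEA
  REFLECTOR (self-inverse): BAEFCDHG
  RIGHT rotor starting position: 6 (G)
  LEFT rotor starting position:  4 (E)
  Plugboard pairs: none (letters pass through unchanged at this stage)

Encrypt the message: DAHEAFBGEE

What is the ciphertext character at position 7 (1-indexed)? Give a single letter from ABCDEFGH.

Char 1 ('D'): step: R->7, L=4; D->plug->D->R->E->L->F->refl->D->L'->F->R'->A->plug->A
Char 2 ('A'): step: R->0, L->5 (L advanced); A->plug->A->R->G->L->F->refl->D->L'->C->R'->B->plug->B
Char 3 ('H'): step: R->1, L=5; H->plug->H->R->F->L->B->refl->A->L'->H->R'->F->plug->F
Char 4 ('E'): step: R->2, L=5; E->plug->E->R->G->L->F->refl->D->L'->C->R'->F->plug->F
Char 5 ('A'): step: R->3, L=5; A->plug->A->R->C->L->D->refl->F->L'->G->R'->B->plug->B
Char 6 ('F'): step: R->4, L=5; F->plug->F->R->G->L->F->refl->D->L'->C->R'->E->plug->E
Char 7 ('B'): step: R->5, L=5; B->plug->B->R->D->L->E->refl->C->L'->E->R'->H->plug->H

H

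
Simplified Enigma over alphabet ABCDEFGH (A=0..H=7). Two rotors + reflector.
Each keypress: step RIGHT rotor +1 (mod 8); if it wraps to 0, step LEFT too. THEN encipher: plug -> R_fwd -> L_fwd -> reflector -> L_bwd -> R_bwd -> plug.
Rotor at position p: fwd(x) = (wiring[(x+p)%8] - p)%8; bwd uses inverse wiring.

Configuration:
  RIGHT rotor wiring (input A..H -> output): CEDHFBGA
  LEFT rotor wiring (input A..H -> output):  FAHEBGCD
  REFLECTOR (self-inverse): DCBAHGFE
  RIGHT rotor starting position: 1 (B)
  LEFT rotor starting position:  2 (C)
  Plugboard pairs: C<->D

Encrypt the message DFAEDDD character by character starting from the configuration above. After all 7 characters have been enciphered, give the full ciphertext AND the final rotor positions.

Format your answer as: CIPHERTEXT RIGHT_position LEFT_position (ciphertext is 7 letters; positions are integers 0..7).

Answer: HHBHCAC 0 3

Derivation:
Char 1 ('D'): step: R->2, L=2; D->plug->C->R->D->L->E->refl->H->L'->C->R'->H->plug->H
Char 2 ('F'): step: R->3, L=2; F->plug->F->R->H->L->G->refl->F->L'->A->R'->H->plug->H
Char 3 ('A'): step: R->4, L=2; A->plug->A->R->B->L->C->refl->B->L'->F->R'->B->plug->B
Char 4 ('E'): step: R->5, L=2; E->plug->E->R->H->L->G->refl->F->L'->A->R'->H->plug->H
Char 5 ('D'): step: R->6, L=2; D->plug->C->R->E->L->A->refl->D->L'->G->R'->D->plug->C
Char 6 ('D'): step: R->7, L=2; D->plug->C->R->F->L->B->refl->C->L'->B->R'->A->plug->A
Char 7 ('D'): step: R->0, L->3 (L advanced); D->plug->C->R->D->L->H->refl->E->L'->H->R'->D->plug->C
Final: ciphertext=HHBHCAC, RIGHT=0, LEFT=3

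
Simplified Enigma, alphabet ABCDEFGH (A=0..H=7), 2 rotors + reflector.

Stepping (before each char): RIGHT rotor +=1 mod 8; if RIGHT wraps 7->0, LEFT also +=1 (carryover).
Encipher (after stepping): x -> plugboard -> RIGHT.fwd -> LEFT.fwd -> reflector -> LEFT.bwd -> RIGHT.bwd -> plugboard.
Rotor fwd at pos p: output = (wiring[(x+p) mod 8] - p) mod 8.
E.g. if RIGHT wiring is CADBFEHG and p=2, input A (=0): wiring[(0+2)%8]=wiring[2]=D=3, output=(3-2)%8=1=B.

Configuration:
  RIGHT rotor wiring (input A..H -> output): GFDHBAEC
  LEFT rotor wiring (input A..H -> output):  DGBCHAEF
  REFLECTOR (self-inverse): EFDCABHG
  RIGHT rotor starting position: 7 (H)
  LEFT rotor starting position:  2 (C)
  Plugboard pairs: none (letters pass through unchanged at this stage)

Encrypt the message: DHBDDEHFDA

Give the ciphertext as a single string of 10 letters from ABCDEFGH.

Answer: FGACBBGAGE

Derivation:
Char 1 ('D'): step: R->0, L->3 (L advanced); D->plug->D->R->H->L->G->refl->H->L'->A->R'->F->plug->F
Char 2 ('H'): step: R->1, L=3; H->plug->H->R->F->L->A->refl->E->L'->B->R'->G->plug->G
Char 3 ('B'): step: R->2, L=3; B->plug->B->R->F->L->A->refl->E->L'->B->R'->A->plug->A
Char 4 ('D'): step: R->3, L=3; D->plug->D->R->B->L->E->refl->A->L'->F->R'->C->plug->C
Char 5 ('D'): step: R->4, L=3; D->plug->D->R->G->L->D->refl->C->L'->E->R'->B->plug->B
Char 6 ('E'): step: R->5, L=3; E->plug->E->R->A->L->H->refl->G->L'->H->R'->B->plug->B
Char 7 ('H'): step: R->6, L=3; H->plug->H->R->C->L->F->refl->B->L'->D->R'->G->plug->G
Char 8 ('F'): step: R->7, L=3; F->plug->F->R->C->L->F->refl->B->L'->D->R'->A->plug->A
Char 9 ('D'): step: R->0, L->4 (L advanced); D->plug->D->R->H->L->G->refl->H->L'->E->R'->G->plug->G
Char 10 ('A'): step: R->1, L=4; A->plug->A->R->E->L->H->refl->G->L'->H->R'->E->plug->E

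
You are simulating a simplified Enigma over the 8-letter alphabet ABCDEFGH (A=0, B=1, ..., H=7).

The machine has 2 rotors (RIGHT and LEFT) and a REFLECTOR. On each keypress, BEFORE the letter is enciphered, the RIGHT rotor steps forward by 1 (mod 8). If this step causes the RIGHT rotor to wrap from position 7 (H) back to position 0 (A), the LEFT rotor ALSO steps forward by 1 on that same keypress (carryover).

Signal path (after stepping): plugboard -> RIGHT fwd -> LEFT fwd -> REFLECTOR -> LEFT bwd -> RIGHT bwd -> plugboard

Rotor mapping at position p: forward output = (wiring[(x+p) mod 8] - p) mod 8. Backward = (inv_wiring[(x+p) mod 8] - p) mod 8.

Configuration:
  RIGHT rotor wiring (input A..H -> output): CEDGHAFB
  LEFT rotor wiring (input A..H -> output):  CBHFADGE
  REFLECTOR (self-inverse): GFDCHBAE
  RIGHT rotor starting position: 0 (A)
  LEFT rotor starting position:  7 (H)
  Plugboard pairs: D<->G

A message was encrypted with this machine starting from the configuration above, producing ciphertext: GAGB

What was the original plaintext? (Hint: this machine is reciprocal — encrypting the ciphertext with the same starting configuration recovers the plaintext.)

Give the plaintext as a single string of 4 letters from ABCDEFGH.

Answer: EHDA

Derivation:
Char 1 ('G'): step: R->1, L=7; G->plug->D->R->G->L->E->refl->H->L'->H->R'->E->plug->E
Char 2 ('A'): step: R->2, L=7; A->plug->A->R->B->L->D->refl->C->L'->C->R'->H->plug->H
Char 3 ('G'): step: R->3, L=7; G->plug->D->R->C->L->C->refl->D->L'->B->R'->G->plug->D
Char 4 ('B'): step: R->4, L=7; B->plug->B->R->E->L->G->refl->A->L'->D->R'->A->plug->A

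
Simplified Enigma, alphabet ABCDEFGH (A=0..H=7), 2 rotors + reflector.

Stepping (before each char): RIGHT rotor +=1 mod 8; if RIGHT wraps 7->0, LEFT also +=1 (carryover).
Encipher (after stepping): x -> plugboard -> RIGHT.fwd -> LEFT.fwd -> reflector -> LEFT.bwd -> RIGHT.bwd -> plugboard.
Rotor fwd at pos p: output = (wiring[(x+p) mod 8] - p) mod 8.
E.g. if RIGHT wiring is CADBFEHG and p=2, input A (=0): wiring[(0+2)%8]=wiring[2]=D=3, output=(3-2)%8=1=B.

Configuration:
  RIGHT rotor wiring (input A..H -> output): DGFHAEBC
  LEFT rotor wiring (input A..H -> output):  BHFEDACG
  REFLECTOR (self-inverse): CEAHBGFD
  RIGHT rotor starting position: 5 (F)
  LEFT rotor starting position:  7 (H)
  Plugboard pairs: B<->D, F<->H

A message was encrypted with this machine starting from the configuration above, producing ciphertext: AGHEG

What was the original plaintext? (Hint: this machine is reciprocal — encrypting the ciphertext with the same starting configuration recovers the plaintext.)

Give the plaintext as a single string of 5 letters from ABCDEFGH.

Char 1 ('A'): step: R->6, L=7; A->plug->A->R->D->L->G->refl->F->L'->E->R'->B->plug->D
Char 2 ('G'): step: R->7, L=7; G->plug->G->R->F->L->E->refl->B->L'->G->R'->D->plug->B
Char 3 ('H'): step: R->0, L->0 (L advanced); H->plug->F->R->E->L->D->refl->H->L'->B->R'->G->plug->G
Char 4 ('E'): step: R->1, L=0; E->plug->E->R->D->L->E->refl->B->L'->A->R'->F->plug->H
Char 5 ('G'): step: R->2, L=0; G->plug->G->R->B->L->H->refl->D->L'->E->R'->H->plug->F

Answer: DBGHF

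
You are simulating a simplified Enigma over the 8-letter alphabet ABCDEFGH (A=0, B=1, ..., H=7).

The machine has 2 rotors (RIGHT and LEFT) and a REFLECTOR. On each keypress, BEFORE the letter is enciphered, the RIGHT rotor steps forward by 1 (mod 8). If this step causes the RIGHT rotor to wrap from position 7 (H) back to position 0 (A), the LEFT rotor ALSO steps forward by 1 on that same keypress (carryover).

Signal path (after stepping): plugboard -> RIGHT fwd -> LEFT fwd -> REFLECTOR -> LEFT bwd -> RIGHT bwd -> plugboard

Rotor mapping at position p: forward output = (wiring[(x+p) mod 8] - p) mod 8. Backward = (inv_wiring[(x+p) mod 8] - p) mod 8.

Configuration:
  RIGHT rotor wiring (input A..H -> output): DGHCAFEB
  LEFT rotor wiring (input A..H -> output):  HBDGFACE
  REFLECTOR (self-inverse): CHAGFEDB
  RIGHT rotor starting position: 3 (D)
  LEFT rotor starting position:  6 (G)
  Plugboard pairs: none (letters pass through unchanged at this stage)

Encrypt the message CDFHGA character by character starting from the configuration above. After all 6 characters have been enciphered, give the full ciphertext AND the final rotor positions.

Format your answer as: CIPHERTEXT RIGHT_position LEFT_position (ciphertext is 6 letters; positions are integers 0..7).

Answer: AFDCBD 1 7

Derivation:
Char 1 ('C'): step: R->4, L=6; C->plug->C->R->A->L->E->refl->F->L'->E->R'->A->plug->A
Char 2 ('D'): step: R->5, L=6; D->plug->D->R->G->L->H->refl->B->L'->C->R'->F->plug->F
Char 3 ('F'): step: R->6, L=6; F->plug->F->R->E->L->F->refl->E->L'->A->R'->D->plug->D
Char 4 ('H'): step: R->7, L=6; H->plug->H->R->F->L->A->refl->C->L'->H->R'->C->plug->C
Char 5 ('G'): step: R->0, L->7 (L advanced); G->plug->G->R->E->L->H->refl->B->L'->G->R'->B->plug->B
Char 6 ('A'): step: R->1, L=7; A->plug->A->R->F->L->G->refl->D->L'->H->R'->D->plug->D
Final: ciphertext=AFDCBD, RIGHT=1, LEFT=7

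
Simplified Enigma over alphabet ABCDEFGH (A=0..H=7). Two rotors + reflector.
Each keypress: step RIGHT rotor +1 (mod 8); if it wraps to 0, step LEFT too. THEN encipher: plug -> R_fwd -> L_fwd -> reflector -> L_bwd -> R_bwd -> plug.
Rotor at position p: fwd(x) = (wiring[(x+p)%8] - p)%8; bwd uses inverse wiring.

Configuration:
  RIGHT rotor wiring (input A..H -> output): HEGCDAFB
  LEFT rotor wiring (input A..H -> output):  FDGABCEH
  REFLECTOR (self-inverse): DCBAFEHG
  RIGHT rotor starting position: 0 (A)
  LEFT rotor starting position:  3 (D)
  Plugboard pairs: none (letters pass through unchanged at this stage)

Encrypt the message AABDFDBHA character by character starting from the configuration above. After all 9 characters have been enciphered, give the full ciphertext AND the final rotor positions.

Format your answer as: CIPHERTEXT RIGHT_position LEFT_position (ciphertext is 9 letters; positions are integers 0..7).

Answer: BBFEDAFGD 1 4

Derivation:
Char 1 ('A'): step: R->1, L=3; A->plug->A->R->D->L->B->refl->C->L'->F->R'->B->plug->B
Char 2 ('A'): step: R->2, L=3; A->plug->A->R->E->L->E->refl->F->L'->A->R'->B->plug->B
Char 3 ('B'): step: R->3, L=3; B->plug->B->R->A->L->F->refl->E->L'->E->R'->F->plug->F
Char 4 ('D'): step: R->4, L=3; D->plug->D->R->F->L->C->refl->B->L'->D->R'->E->plug->E
Char 5 ('F'): step: R->5, L=3; F->plug->F->R->B->L->G->refl->H->L'->C->R'->D->plug->D
Char 6 ('D'): step: R->6, L=3; D->plug->D->R->G->L->A->refl->D->L'->H->R'->A->plug->A
Char 7 ('B'): step: R->7, L=3; B->plug->B->R->A->L->F->refl->E->L'->E->R'->F->plug->F
Char 8 ('H'): step: R->0, L->4 (L advanced); H->plug->H->R->B->L->G->refl->H->L'->F->R'->G->plug->G
Char 9 ('A'): step: R->1, L=4; A->plug->A->R->D->L->D->refl->A->L'->C->R'->D->plug->D
Final: ciphertext=BBFEDAFGD, RIGHT=1, LEFT=4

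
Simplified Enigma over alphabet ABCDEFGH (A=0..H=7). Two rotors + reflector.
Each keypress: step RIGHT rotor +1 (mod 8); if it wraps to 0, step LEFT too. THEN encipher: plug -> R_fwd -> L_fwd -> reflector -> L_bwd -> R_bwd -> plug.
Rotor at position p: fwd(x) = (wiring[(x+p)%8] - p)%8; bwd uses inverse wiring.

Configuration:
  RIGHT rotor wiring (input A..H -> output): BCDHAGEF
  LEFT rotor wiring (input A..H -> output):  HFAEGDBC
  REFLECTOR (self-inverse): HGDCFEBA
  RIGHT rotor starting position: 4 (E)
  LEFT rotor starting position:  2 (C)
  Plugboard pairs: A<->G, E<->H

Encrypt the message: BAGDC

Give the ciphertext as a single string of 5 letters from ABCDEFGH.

Answer: GGBEG

Derivation:
Char 1 ('B'): step: R->5, L=2; B->plug->B->R->H->L->D->refl->C->L'->B->R'->A->plug->G
Char 2 ('A'): step: R->6, L=2; A->plug->G->R->C->L->E->refl->F->L'->G->R'->A->plug->G
Char 3 ('G'): step: R->7, L=2; G->plug->A->R->G->L->F->refl->E->L'->C->R'->B->plug->B
Char 4 ('D'): step: R->0, L->3 (L advanced); D->plug->D->R->H->L->F->refl->E->L'->F->R'->H->plug->E
Char 5 ('C'): step: R->1, L=3; C->plug->C->R->G->L->C->refl->D->L'->B->R'->A->plug->G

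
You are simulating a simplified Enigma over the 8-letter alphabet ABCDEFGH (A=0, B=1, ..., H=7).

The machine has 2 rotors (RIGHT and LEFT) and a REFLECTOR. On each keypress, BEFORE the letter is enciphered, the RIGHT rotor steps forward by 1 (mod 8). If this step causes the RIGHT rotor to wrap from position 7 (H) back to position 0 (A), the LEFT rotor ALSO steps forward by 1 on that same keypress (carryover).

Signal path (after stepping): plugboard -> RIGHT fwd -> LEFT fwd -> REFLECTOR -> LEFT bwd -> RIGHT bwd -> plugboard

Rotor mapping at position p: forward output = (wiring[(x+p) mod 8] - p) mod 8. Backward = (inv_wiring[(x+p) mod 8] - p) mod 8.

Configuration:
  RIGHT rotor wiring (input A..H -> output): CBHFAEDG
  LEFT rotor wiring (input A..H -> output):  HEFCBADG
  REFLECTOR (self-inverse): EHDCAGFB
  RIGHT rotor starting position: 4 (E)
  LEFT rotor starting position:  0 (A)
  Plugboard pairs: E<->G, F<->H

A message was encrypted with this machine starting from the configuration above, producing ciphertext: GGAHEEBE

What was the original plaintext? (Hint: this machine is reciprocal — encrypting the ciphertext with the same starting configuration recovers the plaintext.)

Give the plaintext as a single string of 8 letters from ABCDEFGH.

Answer: EACAAADF

Derivation:
Char 1 ('G'): step: R->5, L=0; G->plug->E->R->E->L->B->refl->H->L'->A->R'->G->plug->E
Char 2 ('G'): step: R->6, L=0; G->plug->E->R->B->L->E->refl->A->L'->F->R'->A->plug->A
Char 3 ('A'): step: R->7, L=0; A->plug->A->R->H->L->G->refl->F->L'->C->R'->C->plug->C
Char 4 ('H'): step: R->0, L->1 (L advanced); H->plug->F->R->E->L->H->refl->B->L'->C->R'->A->plug->A
Char 5 ('E'): step: R->1, L=1; E->plug->G->R->F->L->C->refl->D->L'->A->R'->A->plug->A
Char 6 ('E'): step: R->2, L=1; E->plug->G->R->A->L->D->refl->C->L'->F->R'->A->plug->A
Char 7 ('B'): step: R->3, L=1; B->plug->B->R->F->L->C->refl->D->L'->A->R'->D->plug->D
Char 8 ('E'): step: R->4, L=1; E->plug->G->R->D->L->A->refl->E->L'->B->R'->H->plug->F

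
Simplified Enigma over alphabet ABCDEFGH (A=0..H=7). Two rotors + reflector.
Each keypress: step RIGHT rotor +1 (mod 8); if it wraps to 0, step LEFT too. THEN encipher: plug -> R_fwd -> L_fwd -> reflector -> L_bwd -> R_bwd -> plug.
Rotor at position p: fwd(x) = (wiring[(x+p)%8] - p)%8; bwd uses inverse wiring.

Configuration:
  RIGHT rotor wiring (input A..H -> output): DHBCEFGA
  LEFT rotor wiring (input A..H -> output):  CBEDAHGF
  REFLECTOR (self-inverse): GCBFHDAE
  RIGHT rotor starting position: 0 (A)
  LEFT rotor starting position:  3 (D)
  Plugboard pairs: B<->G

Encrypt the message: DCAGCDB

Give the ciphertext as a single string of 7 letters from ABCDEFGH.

Char 1 ('D'): step: R->1, L=3; D->plug->D->R->D->L->D->refl->F->L'->B->R'->C->plug->C
Char 2 ('C'): step: R->2, L=3; C->plug->C->R->C->L->E->refl->H->L'->F->R'->H->plug->H
Char 3 ('A'): step: R->3, L=3; A->plug->A->R->H->L->B->refl->C->L'->E->R'->G->plug->B
Char 4 ('G'): step: R->4, L=3; G->plug->B->R->B->L->F->refl->D->L'->D->R'->F->plug->F
Char 5 ('C'): step: R->5, L=3; C->plug->C->R->D->L->D->refl->F->L'->B->R'->B->plug->G
Char 6 ('D'): step: R->6, L=3; D->plug->D->R->B->L->F->refl->D->L'->D->R'->E->plug->E
Char 7 ('B'): step: R->7, L=3; B->plug->G->R->G->L->G->refl->A->L'->A->R'->C->plug->C

Answer: CHBFGEC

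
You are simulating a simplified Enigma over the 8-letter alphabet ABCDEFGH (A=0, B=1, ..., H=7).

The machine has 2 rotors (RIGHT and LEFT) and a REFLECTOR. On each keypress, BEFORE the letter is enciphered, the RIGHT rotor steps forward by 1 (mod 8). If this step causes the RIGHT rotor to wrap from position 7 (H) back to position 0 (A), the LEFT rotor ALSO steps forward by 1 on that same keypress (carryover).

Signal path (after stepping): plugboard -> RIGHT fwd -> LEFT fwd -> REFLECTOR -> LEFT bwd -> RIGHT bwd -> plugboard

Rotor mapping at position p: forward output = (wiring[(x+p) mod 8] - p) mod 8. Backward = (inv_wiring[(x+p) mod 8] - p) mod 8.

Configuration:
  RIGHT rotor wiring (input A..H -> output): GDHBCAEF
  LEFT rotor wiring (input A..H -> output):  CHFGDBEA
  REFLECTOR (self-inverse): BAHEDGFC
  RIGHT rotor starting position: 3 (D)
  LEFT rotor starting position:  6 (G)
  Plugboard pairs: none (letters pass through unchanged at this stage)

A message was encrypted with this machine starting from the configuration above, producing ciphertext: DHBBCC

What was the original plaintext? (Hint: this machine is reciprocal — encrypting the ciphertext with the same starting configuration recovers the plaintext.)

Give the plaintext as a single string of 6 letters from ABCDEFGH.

Char 1 ('D'): step: R->4, L=6; D->plug->D->R->B->L->C->refl->H->L'->E->R'->B->plug->B
Char 2 ('H'): step: R->5, L=6; H->plug->H->R->F->L->A->refl->B->L'->D->R'->A->plug->A
Char 3 ('B'): step: R->6, L=6; B->plug->B->R->H->L->D->refl->E->L'->C->R'->H->plug->H
Char 4 ('B'): step: R->7, L=6; B->plug->B->R->H->L->D->refl->E->L'->C->R'->E->plug->E
Char 5 ('C'): step: R->0, L->7 (L advanced); C->plug->C->R->H->L->F->refl->G->L'->D->R'->B->plug->B
Char 6 ('C'): step: R->1, L=7; C->plug->C->R->A->L->B->refl->A->L'->C->R'->A->plug->A

Answer: BAHEBA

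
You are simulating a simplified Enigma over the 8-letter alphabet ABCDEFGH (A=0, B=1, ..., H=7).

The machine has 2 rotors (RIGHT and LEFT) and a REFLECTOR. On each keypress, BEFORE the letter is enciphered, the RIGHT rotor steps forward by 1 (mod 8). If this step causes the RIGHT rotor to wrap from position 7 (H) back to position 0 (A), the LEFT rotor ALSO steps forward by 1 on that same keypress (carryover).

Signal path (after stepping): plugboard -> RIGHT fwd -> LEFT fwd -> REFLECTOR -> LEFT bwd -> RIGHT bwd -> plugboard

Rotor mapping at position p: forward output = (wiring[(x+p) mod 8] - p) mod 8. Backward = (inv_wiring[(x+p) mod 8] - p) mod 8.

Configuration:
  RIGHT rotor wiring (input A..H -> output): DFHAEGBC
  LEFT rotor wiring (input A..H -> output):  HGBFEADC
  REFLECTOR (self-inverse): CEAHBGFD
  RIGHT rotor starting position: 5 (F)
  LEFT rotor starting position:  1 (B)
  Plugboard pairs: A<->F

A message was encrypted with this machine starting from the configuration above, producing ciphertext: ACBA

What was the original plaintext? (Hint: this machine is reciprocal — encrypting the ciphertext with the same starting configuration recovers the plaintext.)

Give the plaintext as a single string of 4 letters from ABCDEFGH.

Answer: GHHG

Derivation:
Char 1 ('A'): step: R->6, L=1; A->plug->F->R->C->L->E->refl->B->L'->G->R'->G->plug->G
Char 2 ('C'): step: R->7, L=1; C->plug->C->R->G->L->B->refl->E->L'->C->R'->H->plug->H
Char 3 ('B'): step: R->0, L->2 (L advanced); B->plug->B->R->F->L->A->refl->C->L'->C->R'->H->plug->H
Char 4 ('A'): step: R->1, L=2; A->plug->F->R->A->L->H->refl->D->L'->B->R'->G->plug->G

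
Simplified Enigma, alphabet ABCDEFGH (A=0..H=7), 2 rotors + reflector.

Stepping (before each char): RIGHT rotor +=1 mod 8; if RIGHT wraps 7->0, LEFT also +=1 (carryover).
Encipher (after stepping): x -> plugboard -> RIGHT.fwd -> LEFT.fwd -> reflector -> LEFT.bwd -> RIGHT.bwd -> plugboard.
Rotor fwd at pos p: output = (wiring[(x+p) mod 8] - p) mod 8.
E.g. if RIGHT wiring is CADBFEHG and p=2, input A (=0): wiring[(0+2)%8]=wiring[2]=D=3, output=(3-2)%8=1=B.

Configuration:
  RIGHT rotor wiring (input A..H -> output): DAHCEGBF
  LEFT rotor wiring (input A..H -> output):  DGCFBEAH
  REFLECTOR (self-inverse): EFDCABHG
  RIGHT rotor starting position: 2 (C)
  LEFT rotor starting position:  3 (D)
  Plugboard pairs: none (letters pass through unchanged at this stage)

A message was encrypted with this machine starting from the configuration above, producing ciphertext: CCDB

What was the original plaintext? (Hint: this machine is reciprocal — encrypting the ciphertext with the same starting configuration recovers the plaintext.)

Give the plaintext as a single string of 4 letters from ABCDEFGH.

Char 1 ('C'): step: R->3, L=3; C->plug->C->R->D->L->F->refl->B->L'->C->R'->E->plug->E
Char 2 ('C'): step: R->4, L=3; C->plug->C->R->F->L->A->refl->E->L'->E->R'->F->plug->F
Char 3 ('D'): step: R->5, L=3; D->plug->D->R->G->L->D->refl->C->L'->A->R'->C->plug->C
Char 4 ('B'): step: R->6, L=3; B->plug->B->R->H->L->H->refl->G->L'->B->R'->E->plug->E

Answer: EFCE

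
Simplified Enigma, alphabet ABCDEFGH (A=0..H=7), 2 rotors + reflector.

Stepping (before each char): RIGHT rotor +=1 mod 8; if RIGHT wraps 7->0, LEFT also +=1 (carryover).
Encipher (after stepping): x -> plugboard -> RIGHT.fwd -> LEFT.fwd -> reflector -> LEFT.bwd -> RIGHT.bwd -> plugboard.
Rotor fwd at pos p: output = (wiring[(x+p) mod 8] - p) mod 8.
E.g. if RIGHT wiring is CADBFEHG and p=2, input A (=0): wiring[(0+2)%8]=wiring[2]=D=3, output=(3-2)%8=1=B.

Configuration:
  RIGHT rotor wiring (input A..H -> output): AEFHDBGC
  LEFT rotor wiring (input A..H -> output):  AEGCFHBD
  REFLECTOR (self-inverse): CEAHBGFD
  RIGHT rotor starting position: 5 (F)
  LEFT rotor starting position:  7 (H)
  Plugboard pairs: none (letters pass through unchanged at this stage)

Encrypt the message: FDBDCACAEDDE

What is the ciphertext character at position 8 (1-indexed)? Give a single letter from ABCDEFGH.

Char 1 ('F'): step: R->6, L=7; F->plug->F->R->B->L->B->refl->E->L'->A->R'->A->plug->A
Char 2 ('D'): step: R->7, L=7; D->plug->D->R->G->L->A->refl->C->L'->H->R'->H->plug->H
Char 3 ('B'): step: R->0, L->0 (L advanced); B->plug->B->R->E->L->F->refl->G->L'->C->R'->H->plug->H
Char 4 ('D'): step: R->1, L=0; D->plug->D->R->C->L->G->refl->F->L'->E->R'->B->plug->B
Char 5 ('C'): step: R->2, L=0; C->plug->C->R->B->L->E->refl->B->L'->G->R'->G->plug->G
Char 6 ('A'): step: R->3, L=0; A->plug->A->R->E->L->F->refl->G->L'->C->R'->H->plug->H
Char 7 ('C'): step: R->4, L=0; C->plug->C->R->C->L->G->refl->F->L'->E->R'->E->plug->E
Char 8 ('A'): step: R->5, L=0; A->plug->A->R->E->L->F->refl->G->L'->C->R'->G->plug->G

G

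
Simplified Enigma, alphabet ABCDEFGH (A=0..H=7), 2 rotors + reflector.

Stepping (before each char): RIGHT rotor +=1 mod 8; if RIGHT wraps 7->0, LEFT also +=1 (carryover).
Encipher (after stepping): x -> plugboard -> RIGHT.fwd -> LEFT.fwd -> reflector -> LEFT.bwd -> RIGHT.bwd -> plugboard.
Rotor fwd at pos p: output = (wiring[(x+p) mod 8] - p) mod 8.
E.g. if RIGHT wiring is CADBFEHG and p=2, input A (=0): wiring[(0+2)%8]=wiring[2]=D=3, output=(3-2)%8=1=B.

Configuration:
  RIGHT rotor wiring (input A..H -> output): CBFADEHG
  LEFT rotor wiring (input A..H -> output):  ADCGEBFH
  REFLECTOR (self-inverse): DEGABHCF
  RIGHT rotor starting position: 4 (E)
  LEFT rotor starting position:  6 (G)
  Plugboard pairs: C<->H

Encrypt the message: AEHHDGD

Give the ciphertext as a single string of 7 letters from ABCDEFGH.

Answer: DGDFCAA

Derivation:
Char 1 ('A'): step: R->5, L=6; A->plug->A->R->H->L->D->refl->A->L'->F->R'->D->plug->D
Char 2 ('E'): step: R->6, L=6; E->plug->E->R->H->L->D->refl->A->L'->F->R'->G->plug->G
Char 3 ('H'): step: R->7, L=6; H->plug->C->R->C->L->C->refl->G->L'->G->R'->D->plug->D
Char 4 ('H'): step: R->0, L->7 (L advanced); H->plug->C->R->F->L->F->refl->H->L'->E->R'->F->plug->F
Char 5 ('D'): step: R->1, L=7; D->plug->D->R->C->L->E->refl->B->L'->B->R'->H->plug->C
Char 6 ('G'): step: R->2, L=7; G->plug->G->R->A->L->A->refl->D->L'->D->R'->A->plug->A
Char 7 ('D'): step: R->3, L=7; D->plug->D->R->E->L->H->refl->F->L'->F->R'->A->plug->A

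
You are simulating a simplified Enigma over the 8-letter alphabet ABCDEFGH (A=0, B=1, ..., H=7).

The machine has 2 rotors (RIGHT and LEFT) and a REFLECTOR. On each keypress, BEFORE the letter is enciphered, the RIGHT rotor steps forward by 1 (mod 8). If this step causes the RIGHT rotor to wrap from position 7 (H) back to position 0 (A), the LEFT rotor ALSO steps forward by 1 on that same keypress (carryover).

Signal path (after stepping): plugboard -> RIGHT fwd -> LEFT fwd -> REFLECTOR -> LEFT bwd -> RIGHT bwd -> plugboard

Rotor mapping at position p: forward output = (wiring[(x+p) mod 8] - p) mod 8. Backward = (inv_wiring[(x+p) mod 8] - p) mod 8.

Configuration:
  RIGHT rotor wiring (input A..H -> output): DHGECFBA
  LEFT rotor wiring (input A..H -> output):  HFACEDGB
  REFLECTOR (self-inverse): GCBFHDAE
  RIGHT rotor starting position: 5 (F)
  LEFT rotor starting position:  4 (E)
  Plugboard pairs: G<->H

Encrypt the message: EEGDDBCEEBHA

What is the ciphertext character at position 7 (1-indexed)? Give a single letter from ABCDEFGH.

Char 1 ('E'): step: R->6, L=4; E->plug->E->R->A->L->A->refl->G->L'->H->R'->H->plug->G
Char 2 ('E'): step: R->7, L=4; E->plug->E->R->F->L->B->refl->C->L'->C->R'->H->plug->G
Char 3 ('G'): step: R->0, L->5 (L advanced); G->plug->H->R->A->L->G->refl->A->L'->E->R'->D->plug->D
Char 4 ('D'): step: R->1, L=5; D->plug->D->R->B->L->B->refl->C->L'->D->R'->C->plug->C
Char 5 ('D'): step: R->2, L=5; D->plug->D->R->D->L->C->refl->B->L'->B->R'->G->plug->H
Char 6 ('B'): step: R->3, L=5; B->plug->B->R->H->L->H->refl->E->L'->C->R'->C->plug->C
Char 7 ('C'): step: R->4, L=5; C->plug->C->R->F->L->D->refl->F->L'->G->R'->A->plug->A

A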